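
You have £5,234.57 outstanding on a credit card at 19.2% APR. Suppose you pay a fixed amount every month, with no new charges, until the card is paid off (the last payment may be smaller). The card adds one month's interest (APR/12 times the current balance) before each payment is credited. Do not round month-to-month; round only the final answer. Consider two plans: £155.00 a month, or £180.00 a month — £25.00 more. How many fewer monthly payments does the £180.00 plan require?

9 fewer payments

Monthly rate r = 19.2%/12 = 1.6% = 0.016.
At £155.00/mo: n = ⌈−ln(1 − rB₀/P)/ln(1+r)⌉ = 49 payments (last £149.96); total interest = total paid − £5,234.57 = £2,355.39.
At £180.00/mo: 40 payments (last £79.50); total interest £1,864.93.
Payments saved = 49 − 40 = 9.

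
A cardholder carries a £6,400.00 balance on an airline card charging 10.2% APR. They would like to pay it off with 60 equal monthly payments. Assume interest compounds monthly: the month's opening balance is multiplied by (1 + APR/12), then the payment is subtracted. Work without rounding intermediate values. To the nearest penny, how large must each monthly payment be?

£136.61

Monthly rate r = 10.2%/12 = 0.85% = 0.0085.
Level-payment amortization: P = B₀·r / (1 − (1+r)^(−n)) = 6400.00·0.0085 / (1 − 1.0085^(−60)).
Denominator 1 − (1+r)^(−60) = 0.39820878.
P = 54.4 / 0.39820878 ≈ 136.61.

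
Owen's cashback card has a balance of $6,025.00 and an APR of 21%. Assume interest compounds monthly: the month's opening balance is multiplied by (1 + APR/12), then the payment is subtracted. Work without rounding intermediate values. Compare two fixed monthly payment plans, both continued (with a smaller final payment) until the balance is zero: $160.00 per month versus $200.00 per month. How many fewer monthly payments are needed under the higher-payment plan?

Monthly rate r = 21%/12 = 1.75% = 0.0175.
At $160.00/mo: n = ⌈−ln(1 − rB₀/P)/ln(1+r)⌉ = 63 payments (last $1.97); total interest = total paid − $6,025.00 = $3,896.97.
At $200.00/mo: 44 payments (last $35.59); total interest $2,610.59.
Payments saved = 63 − 44 = 19.

19 fewer payments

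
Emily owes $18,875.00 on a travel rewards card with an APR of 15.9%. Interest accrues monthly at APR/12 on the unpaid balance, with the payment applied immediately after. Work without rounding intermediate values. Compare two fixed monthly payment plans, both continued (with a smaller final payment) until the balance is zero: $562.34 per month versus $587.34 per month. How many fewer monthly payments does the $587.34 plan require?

2 fewer payments

Monthly rate r = 15.9%/12 = 1.325% = 0.01325.
At $562.34/mo: n = ⌈−ln(1 − rB₀/P)/ln(1+r)⌉ = 45 payments (last $391.39); total interest = total paid − $18,875.00 = $6,259.35.
At $587.34/mo: 43 payments (last $87.28); total interest $5,880.56.
Payments saved = 45 − 43 = 2.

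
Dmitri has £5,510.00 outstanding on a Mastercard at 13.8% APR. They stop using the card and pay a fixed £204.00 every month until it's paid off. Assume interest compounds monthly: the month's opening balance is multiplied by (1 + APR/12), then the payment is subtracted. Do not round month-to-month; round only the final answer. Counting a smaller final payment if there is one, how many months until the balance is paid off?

33 months

Monthly rate r = 13.8%/12 = 1.15% = 0.0115.
Recurrence: B ← B·(1+r) − £204.00.
Month 1: interest £63.37; balance after payment £5,369.36.
Month 2: interest £61.75; balance after payment £5,227.11.
Closed form: n = −ln(1 − rB₀/P)/ln(1+r) = −ln(0.68939)/ln(1.0115) ≈ 32.529, so the balance reaches zero during payment 33.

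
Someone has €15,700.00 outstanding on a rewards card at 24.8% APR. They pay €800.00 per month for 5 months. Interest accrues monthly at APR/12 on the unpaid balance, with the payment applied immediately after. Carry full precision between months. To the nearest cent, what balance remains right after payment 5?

€13,222.00

Monthly rate r = 24.8%/12 = 2.06667% = 0.0206667.
Each month: B ← B·(1+r) − €800.00.
Month 1: interest €324.47; balance after payment €15,224.47.
Month 2: interest €314.64; balance after payment €14,739.11.
Month 3: interest €304.61; balance after payment €14,243.71.
Month 4: interest €294.37; balance after payment €13,738.08.
Month 5: interest €283.92; balance after payment €13,222.00.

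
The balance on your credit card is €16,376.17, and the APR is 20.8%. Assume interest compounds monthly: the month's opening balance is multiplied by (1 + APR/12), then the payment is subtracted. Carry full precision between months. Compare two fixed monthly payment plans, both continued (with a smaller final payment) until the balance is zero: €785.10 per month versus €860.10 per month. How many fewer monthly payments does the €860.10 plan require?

Monthly rate r = 20.8%/12 = 1.73333% = 0.0173333.
At €785.10/mo: n = ⌈−ln(1 − rB₀/P)/ln(1+r)⌉ = 27 payments (last €87.83); total interest = total paid − €16,376.17 = €4,124.26.
At €860.10/mo: 24 payments (last €264.95); total interest €3,671.08.
Payments saved = 27 − 24 = 3.

3 fewer payments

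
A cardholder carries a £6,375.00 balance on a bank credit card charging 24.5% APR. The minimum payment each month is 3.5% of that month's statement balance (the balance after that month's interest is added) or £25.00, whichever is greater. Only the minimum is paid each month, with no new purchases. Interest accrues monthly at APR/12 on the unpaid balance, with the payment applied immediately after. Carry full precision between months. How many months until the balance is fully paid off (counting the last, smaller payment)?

Monthly rate r = 24.5%/12 = 2.04167% = 0.0204167.
While 3.5% of the post-interest balance exceeds £25.00, each month B ← (B·(1+r))·(1 − 0.035), i.e. B shrinks by the factor (1+r)·0.965 = 0.9847.
This holds for months 1–144. Entering month 145 the balance is £692.44; 3.5% of the post-interest balance is now below £25.00, so the flat £25.00 minimum applies from here.
From month 145 a fixed £25.00 at rate r clears £692.44 in 42 more payments. Total: 144 + 42 = 186 months.

186 months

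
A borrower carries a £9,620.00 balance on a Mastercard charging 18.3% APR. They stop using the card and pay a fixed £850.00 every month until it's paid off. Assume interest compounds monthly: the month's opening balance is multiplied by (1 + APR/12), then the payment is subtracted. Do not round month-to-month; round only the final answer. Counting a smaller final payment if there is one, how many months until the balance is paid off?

Monthly rate r = 18.3%/12 = 1.525% = 0.01525.
Recurrence: B ← B·(1+r) − £850.00.
Month 1: interest £146.71; balance after payment £8,916.70.
Month 2: interest £135.98; balance after payment £8,202.68.
Closed form: n = −ln(1 − rB₀/P)/ln(1+r) = −ln(0.82741)/ln(1.01525) ≈ 12.518, so the balance reaches zero during payment 13.

13 months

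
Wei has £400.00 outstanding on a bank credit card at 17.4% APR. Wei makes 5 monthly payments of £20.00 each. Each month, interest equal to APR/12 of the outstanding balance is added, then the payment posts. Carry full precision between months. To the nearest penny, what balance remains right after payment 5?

£326.91

Monthly rate r = 17.4%/12 = 1.45% = 0.0145.
Each month: B ← B·(1+r) − £20.00.
Month 1: interest £5.80; balance after payment £385.80.
Month 2: interest £5.59; balance after payment £371.39.
Month 3: interest £5.39; balance after payment £356.78.
Month 4: interest £5.17; balance after payment £341.95.
Month 5: interest £4.96; balance after payment £326.91.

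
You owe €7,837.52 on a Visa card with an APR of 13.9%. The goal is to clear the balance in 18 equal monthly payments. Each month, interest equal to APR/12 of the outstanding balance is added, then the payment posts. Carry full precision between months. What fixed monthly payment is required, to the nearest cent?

€484.89

Monthly rate r = 13.9%/12 = 1.15833% = 0.0115833.
Level-payment amortization: P = B₀·r / (1 − (1+r)^(−n)) = 7837.52·0.0115833 / (1 − 1.01158^(−18)).
Denominator 1 − (1+r)^(−18) = 0.187225587.
P = 90.7846 / 0.187225587 ≈ 484.89.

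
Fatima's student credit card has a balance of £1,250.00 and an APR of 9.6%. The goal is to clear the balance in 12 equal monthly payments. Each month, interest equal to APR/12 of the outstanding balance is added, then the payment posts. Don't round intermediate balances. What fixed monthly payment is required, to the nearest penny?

Monthly rate r = 9.6%/12 = 0.8% = 0.008.
Level-payment amortization: P = B₀·r / (1 − (1+r)^(−n)) = 1250.00·0.008 / (1 − 1.008^(−12)).
Denominator 1 − (1+r)^(−12) = 0.0911889169.
P = 10 / 0.0911889169 ≈ 109.66.

£109.66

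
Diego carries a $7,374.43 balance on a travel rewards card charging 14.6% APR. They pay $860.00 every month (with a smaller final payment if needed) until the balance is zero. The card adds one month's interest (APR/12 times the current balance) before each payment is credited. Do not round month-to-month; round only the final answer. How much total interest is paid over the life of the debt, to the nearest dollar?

$462

Monthly rate r = 14.6%/12 = 1.21667% = 0.0121667.
Payoff takes n = ⌈−ln(1 − rB₀/P)/ln(1+r)⌉ = ⌈9.111⌉ = 10 payments; the last is $95.95.
Total paid = 9·$860.00 + $95.95 = $7,835.95.
Total interest = total paid − principal = $7,835.95 − $7,374.43 = $461.52.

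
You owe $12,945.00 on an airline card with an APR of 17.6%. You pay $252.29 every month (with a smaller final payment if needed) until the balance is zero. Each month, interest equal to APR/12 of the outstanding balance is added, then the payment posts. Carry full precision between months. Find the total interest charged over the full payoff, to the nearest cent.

$11,253.48

Monthly rate r = 17.6%/12 = 1.46667% = 0.0146667.
Payoff takes n = ⌈−ln(1 − rB₀/P)/ln(1+r)⌉ = ⌈95.915⌉ = 96 payments; the last is $230.93.
Total paid = 95·$252.29 + $230.93 = $24,198.48.
Total interest = total paid − principal = $24,198.48 − $12,945.00 = $11,253.48.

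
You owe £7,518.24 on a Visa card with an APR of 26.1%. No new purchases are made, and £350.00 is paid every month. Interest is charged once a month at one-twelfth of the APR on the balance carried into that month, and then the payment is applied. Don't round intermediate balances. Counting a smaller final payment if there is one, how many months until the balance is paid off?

30 payments

Monthly rate r = 26.1%/12 = 2.175% = 0.02175.
Recurrence: B ← B·(1+r) − £350.00.
Month 1: interest £163.52; balance after payment £7,331.76.
Month 2: interest £159.47; balance after payment £7,141.23.
Closed form: n = −ln(1 − rB₀/P)/ln(1+r) = −ln(0.5328)/ln(1.02175) ≈ 29.262, so the balance reaches zero during payment 30.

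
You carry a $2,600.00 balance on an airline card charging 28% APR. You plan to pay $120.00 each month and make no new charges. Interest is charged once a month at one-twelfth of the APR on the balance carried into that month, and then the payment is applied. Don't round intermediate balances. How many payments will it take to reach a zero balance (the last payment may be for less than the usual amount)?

Monthly rate r = 28%/12 = 2.33333% = 0.0233333.
Recurrence: B ← B·(1+r) − $120.00.
Month 1: interest $60.67; balance after payment $2,540.67.
Month 2: interest $59.28; balance after payment $2,479.95.
Closed form: n = −ln(1 − rB₀/P)/ln(1+r) = −ln(0.49444)/ln(1.02333) ≈ 30.536, so the balance reaches zero during payment 31.

31 payments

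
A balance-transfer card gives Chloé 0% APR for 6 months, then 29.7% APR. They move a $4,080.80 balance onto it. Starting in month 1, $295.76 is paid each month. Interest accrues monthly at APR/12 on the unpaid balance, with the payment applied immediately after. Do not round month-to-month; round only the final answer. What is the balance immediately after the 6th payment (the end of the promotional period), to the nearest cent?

$2,306.24

Promo months 1–6 at r₀ = 0%/12 = 0; months 7+ at r₁ = 29.7%/12 = 0.02475.
After month 6 (no interest yet): B = $4,080.80 − 6·$295.76 = $2,306.24.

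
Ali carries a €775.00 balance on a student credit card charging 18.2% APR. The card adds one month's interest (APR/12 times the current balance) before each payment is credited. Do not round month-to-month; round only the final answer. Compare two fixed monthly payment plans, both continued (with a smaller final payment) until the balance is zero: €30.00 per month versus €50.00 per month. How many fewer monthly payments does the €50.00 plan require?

16 fewer payments

Monthly rate r = 18.2%/12 = 1.51667% = 0.0151667.
At €30.00/mo: n = ⌈−ln(1 − rB₀/P)/ln(1+r)⌉ = 34 payments (last €1.04); total interest = total paid − €775.00 = €216.04.
At €50.00/mo: 18 payments (last €40.22); total interest €115.22.
Payments saved = 34 − 18 = 16.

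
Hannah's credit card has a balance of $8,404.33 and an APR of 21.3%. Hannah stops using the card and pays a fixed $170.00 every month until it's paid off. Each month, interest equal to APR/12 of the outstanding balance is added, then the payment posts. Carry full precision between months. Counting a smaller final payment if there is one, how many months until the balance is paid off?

Monthly rate r = 21.3%/12 = 1.775% = 0.01775.
Recurrence: B ← B·(1+r) − $170.00.
Month 1: interest $149.18; balance after payment $8,383.51.
Month 2: interest $148.81; balance after payment $8,362.31.
Closed form: n = −ln(1 − rB₀/P)/ln(1+r) = −ln(0.12249)/ln(1.01775) ≈ 119.342, so the balance reaches zero during payment 120.

120 payments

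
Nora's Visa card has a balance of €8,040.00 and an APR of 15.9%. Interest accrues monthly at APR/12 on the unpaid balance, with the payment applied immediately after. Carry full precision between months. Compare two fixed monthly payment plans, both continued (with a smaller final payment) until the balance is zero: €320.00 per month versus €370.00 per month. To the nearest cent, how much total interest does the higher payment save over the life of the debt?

€296.69

Monthly rate r = 15.9%/12 = 1.325% = 0.01325.
At €320.00/mo: n = ⌈−ln(1 − rB₀/P)/ln(1+r)⌉ = 31 payments (last €241.92); total interest = total paid − €8,040.00 = €1,801.92.
At €370.00/mo: 26 payments (last €295.23); total interest €1,505.23.
Interest saved = €1,801.92 − €1,505.23 = €296.69.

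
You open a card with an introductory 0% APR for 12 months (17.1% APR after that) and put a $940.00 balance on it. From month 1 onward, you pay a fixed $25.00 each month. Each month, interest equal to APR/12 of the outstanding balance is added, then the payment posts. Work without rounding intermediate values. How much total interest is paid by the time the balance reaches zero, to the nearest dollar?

Promo months 1–12 at r₀ = 0%/12 = 0; months 13+ at r₁ = 17.1%/12 = 0.01425.
After month 12 (no interest yet): B = $940.00 − 12·$25.00 = $640.00.
Then at r₁ with $25.00/mo: n₂ = −ln(1 − r₁·B/P)/ln(1+r₁) ≈ 32.07 → 33 more payments.
Total paid = 44·$25.00 + $1.84 = $1,101.84; interest = $1,101.84 − $940.00 = $161.84.

$162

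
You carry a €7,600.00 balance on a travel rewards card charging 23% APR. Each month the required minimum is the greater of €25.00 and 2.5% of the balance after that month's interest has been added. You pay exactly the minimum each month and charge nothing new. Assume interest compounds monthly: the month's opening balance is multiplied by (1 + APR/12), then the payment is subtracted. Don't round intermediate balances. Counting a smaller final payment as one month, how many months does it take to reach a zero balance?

397 months

Monthly rate r = 23%/12 = 1.91667% = 0.0191667.
While 2.5% of the post-interest balance exceeds €25.00, each month B ← (B·(1+r))·(1 − 0.025), i.e. B shrinks by the factor (1+r)·0.975 = 0.99369.
This holds for months 1–324. Entering month 325 the balance is €976.69; 2.5% of the post-interest balance is now below €25.00, so the flat €25.00 minimum applies from here.
From month 325 a fixed €25.00 at rate r clears €976.69 in 73 more payments. Total: 324 + 73 = 397 months.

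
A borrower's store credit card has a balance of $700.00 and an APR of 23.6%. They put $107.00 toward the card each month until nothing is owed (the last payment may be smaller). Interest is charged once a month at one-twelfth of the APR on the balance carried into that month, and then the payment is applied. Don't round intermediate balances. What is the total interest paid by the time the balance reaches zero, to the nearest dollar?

$57

Monthly rate r = 23.6%/12 = 1.96667% = 0.0196667.
Payoff takes n = ⌈−ln(1 − rB₀/P)/ln(1+r)⌉ = ⌈7.072⌉ = 8 payments; the last is $7.72.
Total paid = 7·$107.00 + $7.72 = $756.72.
Total interest = total paid − principal = $756.72 − $700.00 = $56.72.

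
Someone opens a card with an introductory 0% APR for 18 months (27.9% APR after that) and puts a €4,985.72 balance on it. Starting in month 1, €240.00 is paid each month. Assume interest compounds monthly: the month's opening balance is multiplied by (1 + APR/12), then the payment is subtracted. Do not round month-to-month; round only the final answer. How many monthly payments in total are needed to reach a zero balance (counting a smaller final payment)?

21 payments

Promo months 1–18 at r₀ = 0%/12 = 0; months 19+ at r₁ = 27.9%/12 = 0.02325.
After month 18 (no interest yet): B = €4,985.72 − 18·€240.00 = €665.72.
Then at r₁ with €240.00/mo: n₂ = −ln(1 − r₁·B/P)/ln(1+r₁) ≈ 2.90 → 3 more payments.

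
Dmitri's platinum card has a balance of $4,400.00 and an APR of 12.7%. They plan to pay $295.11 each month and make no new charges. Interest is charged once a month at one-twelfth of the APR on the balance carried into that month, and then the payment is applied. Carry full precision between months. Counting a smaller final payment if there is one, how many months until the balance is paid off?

17 months

Monthly rate r = 12.7%/12 = 1.05833% = 0.0105833.
Recurrence: B ← B·(1+r) − $295.11.
Month 1: interest $46.57; balance after payment $4,151.46.
Month 2: interest $43.94; balance after payment $3,900.28.
Closed form: n = −ln(1 − rB₀/P)/ln(1+r) = −ln(0.84221)/ln(1.01058) ≈ 16.312, so the balance reaches zero during payment 17.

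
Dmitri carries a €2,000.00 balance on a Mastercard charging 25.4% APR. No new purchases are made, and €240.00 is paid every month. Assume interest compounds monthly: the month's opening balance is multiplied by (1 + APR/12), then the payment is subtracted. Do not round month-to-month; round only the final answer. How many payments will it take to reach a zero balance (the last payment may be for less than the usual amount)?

10 payments

Monthly rate r = 25.4%/12 = 2.11667% = 0.0211667.
Recurrence: B ← B·(1+r) − €240.00.
Month 1: interest €42.33; balance after payment €1,802.33.
Month 2: interest €38.15; balance after payment €1,600.48.
Closed form: n = −ln(1 − rB₀/P)/ln(1+r) = −ln(0.82361)/ln(1.02117) ≈ 9.265, so the balance reaches zero during payment 10.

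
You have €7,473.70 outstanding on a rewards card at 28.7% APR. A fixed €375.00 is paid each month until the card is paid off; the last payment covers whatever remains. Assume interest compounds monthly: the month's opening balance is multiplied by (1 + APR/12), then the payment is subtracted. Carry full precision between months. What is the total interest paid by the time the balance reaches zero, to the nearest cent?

Monthly rate r = 28.7%/12 = 2.39167% = 0.0239167.
Payoff takes n = ⌈−ln(1 − rB₀/P)/ln(1+r)⌉ = ⌈27.396⌉ = 28 payments; the last is €149.69.
Total paid = 27·€375.00 + €149.69 = €10,274.69.
Total interest = total paid − principal = €10,274.69 − €7,473.70 = €2,800.99.

€2,800.99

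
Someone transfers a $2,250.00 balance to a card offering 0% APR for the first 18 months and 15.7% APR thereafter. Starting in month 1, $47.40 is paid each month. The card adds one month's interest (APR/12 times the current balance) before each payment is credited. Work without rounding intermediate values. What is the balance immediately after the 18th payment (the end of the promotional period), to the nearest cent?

Promo months 1–18 at r₀ = 0%/12 = 0; months 19+ at r₁ = 15.7%/12 = 0.0130833.
After month 18 (no interest yet): B = $2,250.00 − 18·$47.40 = $1,396.80.

$1,396.80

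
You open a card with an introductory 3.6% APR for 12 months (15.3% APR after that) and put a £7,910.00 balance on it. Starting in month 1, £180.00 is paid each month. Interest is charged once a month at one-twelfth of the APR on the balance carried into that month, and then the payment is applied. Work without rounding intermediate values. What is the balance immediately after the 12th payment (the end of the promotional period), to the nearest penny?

Promo months 1–12 at r₀ = 3.6%/12 = 0.003; months 13+ at r₁ = 15.3%/12 = 0.01275.
After month 12: iterate B ← B·(1+r₀) − £180.00 for 12 months → £6,003.51.

£6,003.51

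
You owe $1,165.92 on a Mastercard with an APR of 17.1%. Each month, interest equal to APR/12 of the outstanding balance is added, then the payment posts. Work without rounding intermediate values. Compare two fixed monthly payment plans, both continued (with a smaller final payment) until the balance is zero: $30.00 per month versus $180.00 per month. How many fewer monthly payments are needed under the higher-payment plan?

51 fewer payments

Monthly rate r = 17.1%/12 = 1.425% = 0.01425.
At $30.00/mo: n = ⌈−ln(1 − rB₀/P)/ln(1+r)⌉ = 58 payments (last $1.06); total interest = total paid − $1,165.92 = $545.14.
At $180.00/mo: 7 payments (last $152.15); total interest $66.23.
Payments saved = 58 − 7 = 51.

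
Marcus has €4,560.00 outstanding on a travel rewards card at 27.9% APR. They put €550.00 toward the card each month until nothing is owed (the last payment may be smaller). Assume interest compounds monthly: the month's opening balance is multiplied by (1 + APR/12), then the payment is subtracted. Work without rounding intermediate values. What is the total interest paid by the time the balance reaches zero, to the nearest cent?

€565.68

Monthly rate r = 27.9%/12 = 2.325% = 0.02325.
Payoff takes n = ⌈−ln(1 − rB₀/P)/ln(1+r)⌉ = ⌈9.317⌉ = 10 payments; the last is €175.68.
Total paid = 9·€550.00 + €175.68 = €5,125.68.
Total interest = total paid − principal = €5,125.68 − €4,560.00 = €565.68.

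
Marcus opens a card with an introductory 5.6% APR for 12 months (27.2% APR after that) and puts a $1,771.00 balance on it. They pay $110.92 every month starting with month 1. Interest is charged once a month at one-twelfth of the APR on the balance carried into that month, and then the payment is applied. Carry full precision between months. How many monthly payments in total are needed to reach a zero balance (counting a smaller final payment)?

17 payments

Promo months 1–12 at r₀ = 5.6%/12 = 0.00466667; months 13+ at r₁ = 27.2%/12 = 0.0226667.
After month 12: iterate B ← B·(1+r₀) − $110.92 for 12 months → $507.02.
Then at r₁ with $110.92/mo: n₂ = −ln(1 − r₁·B/P)/ln(1+r₁) ≈ 4.88 → 5 more payments.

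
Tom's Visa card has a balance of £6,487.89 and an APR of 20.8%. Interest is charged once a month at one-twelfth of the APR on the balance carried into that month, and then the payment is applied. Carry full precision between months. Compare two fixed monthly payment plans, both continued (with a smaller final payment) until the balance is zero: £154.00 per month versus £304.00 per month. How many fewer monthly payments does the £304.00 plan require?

Monthly rate r = 20.8%/12 = 1.73333% = 0.0173333.
At £154.00/mo: n = ⌈−ln(1 − rB₀/P)/ln(1+r)⌉ = 77 payments (last £37.62); total interest = total paid − £6,487.89 = £5,253.73.
At £304.00/mo: 27 payments (last £267.55); total interest £1,683.66.
Payments saved = 77 − 27 = 50.

50 fewer payments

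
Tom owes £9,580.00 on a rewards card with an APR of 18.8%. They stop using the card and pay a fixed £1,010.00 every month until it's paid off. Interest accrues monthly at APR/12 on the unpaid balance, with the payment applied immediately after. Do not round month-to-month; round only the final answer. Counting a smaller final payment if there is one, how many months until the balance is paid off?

Monthly rate r = 18.8%/12 = 1.56667% = 0.0156667.
Recurrence: B ← B·(1+r) − £1,010.00.
Month 1: interest £150.09; balance after payment £8,720.09.
Month 2: interest £136.61; balance after payment £7,846.70.
Closed form: n = −ln(1 − rB₀/P)/ln(1+r) = −ln(0.8514)/ln(1.01567) ≈ 10.349, so the balance reaches zero during payment 11.

11 payments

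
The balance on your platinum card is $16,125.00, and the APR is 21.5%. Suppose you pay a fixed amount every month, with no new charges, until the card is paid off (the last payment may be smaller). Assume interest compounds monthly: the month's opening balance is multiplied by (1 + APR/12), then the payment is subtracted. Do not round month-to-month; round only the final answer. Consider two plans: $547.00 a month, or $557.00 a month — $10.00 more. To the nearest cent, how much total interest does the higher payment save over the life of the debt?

Monthly rate r = 21.5%/12 = 1.79167% = 0.0179167.
At $547.00/mo: n = ⌈−ln(1 − rB₀/P)/ln(1+r)⌉ = 43 payments (last $163.89); total interest = total paid − $16,125.00 = $7,012.89.
At $557.00/mo: 42 payments (last $99.47); total interest $6,811.47.
Interest saved = $7,012.89 − $6,811.47 = $201.42.

$201.42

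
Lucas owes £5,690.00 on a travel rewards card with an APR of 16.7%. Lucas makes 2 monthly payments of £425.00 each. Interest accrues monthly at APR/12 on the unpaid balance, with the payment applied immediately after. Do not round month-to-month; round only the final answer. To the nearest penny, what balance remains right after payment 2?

Monthly rate r = 16.7%/12 = 1.39167% = 0.0139167.
Each month: B ← B·(1+r) − £425.00.
Month 1: interest £79.19; balance after payment £5,344.19.
Month 2: interest £74.37; balance after payment £4,993.56.

£4,993.56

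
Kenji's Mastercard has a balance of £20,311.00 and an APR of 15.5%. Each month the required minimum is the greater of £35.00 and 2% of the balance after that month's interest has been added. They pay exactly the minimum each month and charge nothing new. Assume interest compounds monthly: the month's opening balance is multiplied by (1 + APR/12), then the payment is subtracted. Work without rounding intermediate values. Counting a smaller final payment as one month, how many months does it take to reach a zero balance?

Monthly rate r = 15.5%/12 = 1.29167% = 0.0129167.
While 2% of the post-interest balance exceeds £35.00, each month B ← (B·(1+r))·(1 − 0.02), i.e. B shrinks by the factor (1+r)·0.98 = 0.99266.
This holds for months 1–335. Entering month 336 the balance is £1,720.53; 2% of the post-interest balance is now below £35.00, so the flat £35.00 minimum applies from here.
From month 336 a fixed £35.00 at rate r clears £1,720.53 in 79 more payments. Total: 335 + 79 = 414 months.

414 months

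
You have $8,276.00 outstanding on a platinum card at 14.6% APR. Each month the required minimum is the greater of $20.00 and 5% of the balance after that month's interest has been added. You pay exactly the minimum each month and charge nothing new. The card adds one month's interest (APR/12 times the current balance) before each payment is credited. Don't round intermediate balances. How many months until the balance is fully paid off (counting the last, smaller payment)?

Monthly rate r = 14.6%/12 = 1.21667% = 0.0121667.
While 5% of the post-interest balance exceeds $20.00, each month B ← (B·(1+r))·(1 − 0.05), i.e. B shrinks by the factor (1+r)·0.95 = 0.96156.
This holds for months 1–78. Entering month 79 the balance is $388.97; 5% of the post-interest balance is now below $20.00, so the flat $20.00 minimum applies from here.
From month 79 a fixed $20.00 at rate r clears $388.97 in 23 more payments. Total: 78 + 23 = 101 months.

101 months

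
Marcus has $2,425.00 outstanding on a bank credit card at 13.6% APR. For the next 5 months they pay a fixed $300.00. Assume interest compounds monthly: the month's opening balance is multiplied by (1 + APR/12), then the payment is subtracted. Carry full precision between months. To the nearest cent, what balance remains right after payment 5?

Monthly rate r = 13.6%/12 = 1.13333% = 0.0113333.
Each month: B ← B·(1+r) − $300.00.
Month 1: interest $27.48; balance after payment $2,152.48.
Month 2: interest $24.39; balance after payment $1,876.88.
Month 3: interest $21.27; balance after payment $1,598.15.
Month 4: interest $18.11; balance after payment $1,316.26.
Month 5: interest $14.92; balance after payment $1,031.18.

$1,031.18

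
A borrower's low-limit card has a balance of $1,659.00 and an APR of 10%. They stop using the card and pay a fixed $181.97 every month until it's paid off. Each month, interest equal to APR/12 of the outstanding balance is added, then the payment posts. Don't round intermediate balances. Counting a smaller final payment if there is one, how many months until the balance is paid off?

10 months

Monthly rate r = 10%/12 = 0.833333% = 0.00833333.
Recurrence: B ← B·(1+r) − $181.97.
Month 1: interest $13.82; balance after payment $1,490.86.
Month 2: interest $12.42; balance after payment $1,321.31.
Closed form: n = −ln(1 − rB₀/P)/ln(1+r) = −ln(0.92403)/ln(1.00833) ≈ 9.521, so the balance reaches zero during payment 10.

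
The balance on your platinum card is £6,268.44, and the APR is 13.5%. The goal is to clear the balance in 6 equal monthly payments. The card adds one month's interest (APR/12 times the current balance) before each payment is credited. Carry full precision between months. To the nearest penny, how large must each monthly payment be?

£1,086.26

Monthly rate r = 13.5%/12 = 1.125% = 0.01125.
Level-payment amortization: P = B₀·r / (1 − (1+r)^(−n)) = 6268.44·0.01125 / (1 − 1.01125^(−6)).
Denominator 1 − (1+r)^(−6) = 0.0649199481.
P = 70.5199 / 0.0649199481 ≈ 1086.26.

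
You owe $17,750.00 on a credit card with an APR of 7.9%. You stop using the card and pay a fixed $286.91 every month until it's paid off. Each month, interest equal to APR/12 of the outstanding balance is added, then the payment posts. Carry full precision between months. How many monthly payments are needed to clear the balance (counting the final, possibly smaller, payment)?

80 payments

Monthly rate r = 7.9%/12 = 0.658333% = 0.00658333.
Recurrence: B ← B·(1+r) − $286.91.
Month 1: interest $116.85; balance after payment $17,579.94.
Month 2: interest $115.73; balance after payment $17,408.77.
Closed form: n = −ln(1 − rB₀/P)/ln(1+r) = −ln(0.59271)/ln(1.00658) ≈ 79.711, so the balance reaches zero during payment 80.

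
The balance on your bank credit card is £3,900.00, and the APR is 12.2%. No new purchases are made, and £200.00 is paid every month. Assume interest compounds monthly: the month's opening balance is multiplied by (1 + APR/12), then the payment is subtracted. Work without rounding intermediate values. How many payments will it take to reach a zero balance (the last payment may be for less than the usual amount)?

Monthly rate r = 12.2%/12 = 1.01667% = 0.0101667.
Recurrence: B ← B·(1+r) − £200.00.
Month 1: interest £39.65; balance after payment £3,739.65.
Month 2: interest £38.02; balance after payment £3,577.67.
Closed form: n = −ln(1 − rB₀/P)/ln(1+r) = −ln(0.80175)/ln(1.01017) ≈ 21.844, so the balance reaches zero during payment 22.

22 months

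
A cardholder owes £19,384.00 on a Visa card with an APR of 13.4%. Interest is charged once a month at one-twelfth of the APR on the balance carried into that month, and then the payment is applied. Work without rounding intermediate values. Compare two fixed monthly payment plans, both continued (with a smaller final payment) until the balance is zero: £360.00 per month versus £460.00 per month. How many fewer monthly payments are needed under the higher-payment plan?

Monthly rate r = 13.4%/12 = 1.11667% = 0.0111667.
At £360.00/mo: n = ⌈−ln(1 − rB₀/P)/ln(1+r)⌉ = 83 payments (last £287.59); total interest = total paid − £19,384.00 = £10,423.59.
At £460.00/mo: 58 payments (last £122.74); total interest £6,958.74.
Payments saved = 83 − 58 = 25.

25 fewer payments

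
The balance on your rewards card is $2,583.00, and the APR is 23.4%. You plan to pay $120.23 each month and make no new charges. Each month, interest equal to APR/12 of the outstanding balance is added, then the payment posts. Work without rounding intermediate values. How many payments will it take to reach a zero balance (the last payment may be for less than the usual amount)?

Monthly rate r = 23.4%/12 = 1.95% = 0.0195.
Recurrence: B ← B·(1+r) − $120.23.
Month 1: interest $50.37; balance after payment $2,513.14.
Month 2: interest $49.01; balance after payment $2,441.91.
Closed form: n = −ln(1 − rB₀/P)/ln(1+r) = −ln(0.58107)/ln(1.0195) ≈ 28.111, so the balance reaches zero during payment 29.

29 payments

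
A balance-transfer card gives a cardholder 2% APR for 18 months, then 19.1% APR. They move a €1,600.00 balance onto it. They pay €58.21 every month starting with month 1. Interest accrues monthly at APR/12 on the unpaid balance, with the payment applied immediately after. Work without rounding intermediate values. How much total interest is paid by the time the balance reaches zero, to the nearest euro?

Promo months 1–18 at r₀ = 2%/12 = 0.00166667; months 19+ at r₁ = 19.1%/12 = 0.0159167.
After month 18: iterate B ← B·(1+r₀) − €58.21 for 18 months → €585.93.
Then at r₁ with €58.21/mo: n₂ = −ln(1 − r₁·B/P)/ln(1+r₁) ≈ 11.06 → 12 more payments.
Total paid = 29·€58.21 + €3.36 = €1,691.45; interest = €1,691.45 − €1,600.00 = €91.45.

€91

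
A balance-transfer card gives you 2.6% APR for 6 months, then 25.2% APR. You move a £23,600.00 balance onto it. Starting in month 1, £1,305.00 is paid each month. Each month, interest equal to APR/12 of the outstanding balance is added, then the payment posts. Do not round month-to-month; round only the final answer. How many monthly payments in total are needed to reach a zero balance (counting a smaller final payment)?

Promo months 1–6 at r₀ = 2.6%/12 = 0.00216667; months 7+ at r₁ = 25.2%/12 = 0.021.
After month 6: iterate B ← B·(1+r₀) − £1,305.00 for 6 months → £16,035.93.
Then at r₁ with £1,305.00/mo: n₂ = −ln(1 − r₁·B/P)/ln(1+r₁) ≈ 14.36 → 15 more payments.

21 months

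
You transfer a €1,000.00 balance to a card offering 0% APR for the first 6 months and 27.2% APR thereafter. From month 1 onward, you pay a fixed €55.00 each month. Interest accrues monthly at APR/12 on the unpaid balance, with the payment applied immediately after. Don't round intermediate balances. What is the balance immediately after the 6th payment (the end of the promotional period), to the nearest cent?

€670.00

Promo months 1–6 at r₀ = 0%/12 = 0; months 7+ at r₁ = 27.2%/12 = 0.0226667.
After month 6 (no interest yet): B = €1,000.00 − 6·€55.00 = €670.00.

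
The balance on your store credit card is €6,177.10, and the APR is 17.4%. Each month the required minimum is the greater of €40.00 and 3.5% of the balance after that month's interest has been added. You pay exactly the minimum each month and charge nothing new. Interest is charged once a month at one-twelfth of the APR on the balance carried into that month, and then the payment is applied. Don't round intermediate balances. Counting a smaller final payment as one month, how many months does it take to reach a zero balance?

Monthly rate r = 17.4%/12 = 1.45% = 0.0145.
While 3.5% of the post-interest balance exceeds €40.00, each month B ← (B·(1+r))·(1 − 0.035), i.e. B shrinks by the factor (1+r)·0.965 = 0.97899.
This holds for months 1–81. Entering month 82 the balance is €1,106.40; 3.5% of the post-interest balance is now below €40.00, so the flat €40.00 minimum applies from here.
From month 82 a fixed €40.00 at rate r clears €1,106.40 in 36 more payments. Total: 81 + 36 = 117 months.

117 months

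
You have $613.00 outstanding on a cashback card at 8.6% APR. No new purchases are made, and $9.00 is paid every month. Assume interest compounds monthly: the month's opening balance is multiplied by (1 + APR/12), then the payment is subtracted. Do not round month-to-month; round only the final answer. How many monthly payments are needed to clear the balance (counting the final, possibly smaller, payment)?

Monthly rate r = 8.6%/12 = 0.716667% = 0.00716667.
Recurrence: B ← B·(1+r) − $9.00.
Month 1: interest $4.39; balance after payment $608.39.
Month 2: interest $4.36; balance after payment $603.75.
Closed form: n = −ln(1 − rB₀/P)/ln(1+r) = −ln(0.51187)/ln(1.00717) ≈ 93.779, so the balance reaches zero during payment 94.

94 months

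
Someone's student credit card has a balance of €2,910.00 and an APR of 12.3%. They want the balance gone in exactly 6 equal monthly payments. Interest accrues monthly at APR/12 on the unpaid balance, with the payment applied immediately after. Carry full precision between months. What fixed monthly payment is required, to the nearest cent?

€502.55

Monthly rate r = 12.3%/12 = 1.025% = 0.01025.
Level-payment amortization: P = B₀·r / (1 − (1+r)^(−n)) = 2910.00·0.01025 / (1 − 1.01025^(−6)).
Denominator 1 − (1+r)^(−6) = 0.0593526306.
P = 29.8275 / 0.0593526306 ≈ 502.55.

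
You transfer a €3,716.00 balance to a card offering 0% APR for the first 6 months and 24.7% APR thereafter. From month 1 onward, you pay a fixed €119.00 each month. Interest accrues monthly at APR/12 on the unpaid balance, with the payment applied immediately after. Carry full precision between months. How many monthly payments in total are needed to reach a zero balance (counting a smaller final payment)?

42 months

Promo months 1–6 at r₀ = 0%/12 = 0; months 7+ at r₁ = 24.7%/12 = 0.0205833.
After month 6 (no interest yet): B = €3,716.00 − 6·€119.00 = €3,002.00.
Then at r₁ with €119.00/mo: n₂ = −ln(1 − r₁·B/P)/ln(1+r₁) ≈ 35.95 → 36 more payments.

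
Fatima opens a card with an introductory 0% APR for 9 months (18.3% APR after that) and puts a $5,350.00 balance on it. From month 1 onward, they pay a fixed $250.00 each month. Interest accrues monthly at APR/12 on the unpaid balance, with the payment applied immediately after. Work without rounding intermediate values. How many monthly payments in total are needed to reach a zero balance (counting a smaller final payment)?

Promo months 1–9 at r₀ = 0%/12 = 0; months 10+ at r₁ = 18.3%/12 = 0.01525.
After month 9 (no interest yet): B = $5,350.00 − 9·$250.00 = $3,100.00.
Then at r₁ with $250.00/mo: n₂ = −ln(1 − r₁·B/P)/ln(1+r₁) ≈ 13.85 → 14 more payments.

23 payments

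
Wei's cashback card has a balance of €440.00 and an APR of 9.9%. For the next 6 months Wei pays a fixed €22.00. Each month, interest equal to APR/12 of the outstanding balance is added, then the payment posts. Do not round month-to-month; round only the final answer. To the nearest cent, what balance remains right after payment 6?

€327.48

Monthly rate r = 9.9%/12 = 0.825% = 0.00825.
Each month: B ← B·(1+r) − €22.00.
Month 1: interest €3.63; balance after payment €421.63.
Month 2: interest €3.48; balance after payment €403.11.
Month 3: interest €3.33; balance after payment €384.43.
Month 4: interest €3.17; balance after payment €365.61.
Month 5: interest €3.02; balance after payment €346.62.
Month 6: interest €2.86; balance after payment €327.48.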